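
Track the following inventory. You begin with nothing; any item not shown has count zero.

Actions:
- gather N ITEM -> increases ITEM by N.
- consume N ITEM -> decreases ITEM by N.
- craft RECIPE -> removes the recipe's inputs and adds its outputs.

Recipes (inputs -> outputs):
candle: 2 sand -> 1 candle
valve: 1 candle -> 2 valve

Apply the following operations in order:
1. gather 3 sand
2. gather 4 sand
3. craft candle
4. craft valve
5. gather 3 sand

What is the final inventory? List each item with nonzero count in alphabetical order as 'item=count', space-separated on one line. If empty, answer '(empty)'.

After 1 (gather 3 sand): sand=3
After 2 (gather 4 sand): sand=7
After 3 (craft candle): candle=1 sand=5
After 4 (craft valve): sand=5 valve=2
After 5 (gather 3 sand): sand=8 valve=2

Answer: sand=8 valve=2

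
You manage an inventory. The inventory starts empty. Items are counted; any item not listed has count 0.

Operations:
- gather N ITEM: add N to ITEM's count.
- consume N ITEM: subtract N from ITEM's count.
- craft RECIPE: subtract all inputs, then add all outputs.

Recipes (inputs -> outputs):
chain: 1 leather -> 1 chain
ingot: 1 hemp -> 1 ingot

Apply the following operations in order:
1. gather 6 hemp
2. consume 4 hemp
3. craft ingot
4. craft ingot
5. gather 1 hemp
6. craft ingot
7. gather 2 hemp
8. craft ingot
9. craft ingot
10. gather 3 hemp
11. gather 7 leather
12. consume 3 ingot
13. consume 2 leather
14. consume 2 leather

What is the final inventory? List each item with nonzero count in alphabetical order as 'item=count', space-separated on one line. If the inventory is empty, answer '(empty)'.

After 1 (gather 6 hemp): hemp=6
After 2 (consume 4 hemp): hemp=2
After 3 (craft ingot): hemp=1 ingot=1
After 4 (craft ingot): ingot=2
After 5 (gather 1 hemp): hemp=1 ingot=2
After 6 (craft ingot): ingot=3
After 7 (gather 2 hemp): hemp=2 ingot=3
After 8 (craft ingot): hemp=1 ingot=4
After 9 (craft ingot): ingot=5
After 10 (gather 3 hemp): hemp=3 ingot=5
After 11 (gather 7 leather): hemp=3 ingot=5 leather=7
After 12 (consume 3 ingot): hemp=3 ingot=2 leather=7
After 13 (consume 2 leather): hemp=3 ingot=2 leather=5
After 14 (consume 2 leather): hemp=3 ingot=2 leather=3

Answer: hemp=3 ingot=2 leather=3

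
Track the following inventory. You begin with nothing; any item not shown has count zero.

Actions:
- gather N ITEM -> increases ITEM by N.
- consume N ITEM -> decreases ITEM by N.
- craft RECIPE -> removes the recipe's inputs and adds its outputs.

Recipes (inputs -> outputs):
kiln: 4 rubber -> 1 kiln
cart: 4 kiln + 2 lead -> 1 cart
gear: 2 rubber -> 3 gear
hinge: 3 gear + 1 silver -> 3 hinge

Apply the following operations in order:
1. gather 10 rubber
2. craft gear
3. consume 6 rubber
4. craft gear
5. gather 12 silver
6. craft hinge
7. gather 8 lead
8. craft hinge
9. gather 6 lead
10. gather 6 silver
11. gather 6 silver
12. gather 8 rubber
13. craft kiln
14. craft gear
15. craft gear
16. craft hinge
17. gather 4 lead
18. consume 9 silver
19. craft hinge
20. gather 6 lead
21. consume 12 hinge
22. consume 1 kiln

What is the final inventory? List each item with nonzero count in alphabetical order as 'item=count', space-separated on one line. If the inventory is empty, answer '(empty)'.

After 1 (gather 10 rubber): rubber=10
After 2 (craft gear): gear=3 rubber=8
After 3 (consume 6 rubber): gear=3 rubber=2
After 4 (craft gear): gear=6
After 5 (gather 12 silver): gear=6 silver=12
After 6 (craft hinge): gear=3 hinge=3 silver=11
After 7 (gather 8 lead): gear=3 hinge=3 lead=8 silver=11
After 8 (craft hinge): hinge=6 lead=8 silver=10
After 9 (gather 6 lead): hinge=6 lead=14 silver=10
After 10 (gather 6 silver): hinge=6 lead=14 silver=16
After 11 (gather 6 silver): hinge=6 lead=14 silver=22
After 12 (gather 8 rubber): hinge=6 lead=14 rubber=8 silver=22
After 13 (craft kiln): hinge=6 kiln=1 lead=14 rubber=4 silver=22
After 14 (craft gear): gear=3 hinge=6 kiln=1 lead=14 rubber=2 silver=22
After 15 (craft gear): gear=6 hinge=6 kiln=1 lead=14 silver=22
After 16 (craft hinge): gear=3 hinge=9 kiln=1 lead=14 silver=21
After 17 (gather 4 lead): gear=3 hinge=9 kiln=1 lead=18 silver=21
After 18 (consume 9 silver): gear=3 hinge=9 kiln=1 lead=18 silver=12
After 19 (craft hinge): hinge=12 kiln=1 lead=18 silver=11
After 20 (gather 6 lead): hinge=12 kiln=1 lead=24 silver=11
After 21 (consume 12 hinge): kiln=1 lead=24 silver=11
After 22 (consume 1 kiln): lead=24 silver=11

Answer: lead=24 silver=11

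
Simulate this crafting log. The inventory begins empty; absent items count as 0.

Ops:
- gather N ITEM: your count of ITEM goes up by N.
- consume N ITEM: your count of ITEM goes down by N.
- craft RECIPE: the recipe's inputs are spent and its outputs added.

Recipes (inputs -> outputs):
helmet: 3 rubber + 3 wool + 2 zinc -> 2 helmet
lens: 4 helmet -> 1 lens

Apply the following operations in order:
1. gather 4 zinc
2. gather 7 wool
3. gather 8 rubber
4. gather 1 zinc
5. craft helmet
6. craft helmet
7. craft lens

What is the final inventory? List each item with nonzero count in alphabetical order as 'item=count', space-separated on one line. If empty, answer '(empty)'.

Answer: lens=1 rubber=2 wool=1 zinc=1

Derivation:
After 1 (gather 4 zinc): zinc=4
After 2 (gather 7 wool): wool=7 zinc=4
After 3 (gather 8 rubber): rubber=8 wool=7 zinc=4
After 4 (gather 1 zinc): rubber=8 wool=7 zinc=5
After 5 (craft helmet): helmet=2 rubber=5 wool=4 zinc=3
After 6 (craft helmet): helmet=4 rubber=2 wool=1 zinc=1
After 7 (craft lens): lens=1 rubber=2 wool=1 zinc=1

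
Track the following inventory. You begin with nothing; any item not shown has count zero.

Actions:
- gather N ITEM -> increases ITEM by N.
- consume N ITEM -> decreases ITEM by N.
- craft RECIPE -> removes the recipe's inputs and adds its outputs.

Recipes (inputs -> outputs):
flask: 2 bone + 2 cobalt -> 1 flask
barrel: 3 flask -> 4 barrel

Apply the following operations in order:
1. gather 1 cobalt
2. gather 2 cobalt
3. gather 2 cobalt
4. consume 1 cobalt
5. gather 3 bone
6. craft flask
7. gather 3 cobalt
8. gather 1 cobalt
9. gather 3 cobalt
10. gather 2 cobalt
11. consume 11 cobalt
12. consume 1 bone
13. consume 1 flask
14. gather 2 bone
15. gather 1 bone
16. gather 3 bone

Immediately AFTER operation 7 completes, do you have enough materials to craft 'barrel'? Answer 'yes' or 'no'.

After 1 (gather 1 cobalt): cobalt=1
After 2 (gather 2 cobalt): cobalt=3
After 3 (gather 2 cobalt): cobalt=5
After 4 (consume 1 cobalt): cobalt=4
After 5 (gather 3 bone): bone=3 cobalt=4
After 6 (craft flask): bone=1 cobalt=2 flask=1
After 7 (gather 3 cobalt): bone=1 cobalt=5 flask=1

Answer: no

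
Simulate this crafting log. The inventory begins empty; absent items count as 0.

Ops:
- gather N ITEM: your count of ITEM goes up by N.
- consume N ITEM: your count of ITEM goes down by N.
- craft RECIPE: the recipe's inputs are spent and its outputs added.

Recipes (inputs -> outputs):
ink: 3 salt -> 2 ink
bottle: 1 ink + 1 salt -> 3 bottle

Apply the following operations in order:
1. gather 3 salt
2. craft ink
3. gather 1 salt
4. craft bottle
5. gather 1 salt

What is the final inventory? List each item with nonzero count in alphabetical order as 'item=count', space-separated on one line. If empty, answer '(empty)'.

After 1 (gather 3 salt): salt=3
After 2 (craft ink): ink=2
After 3 (gather 1 salt): ink=2 salt=1
After 4 (craft bottle): bottle=3 ink=1
After 5 (gather 1 salt): bottle=3 ink=1 salt=1

Answer: bottle=3 ink=1 salt=1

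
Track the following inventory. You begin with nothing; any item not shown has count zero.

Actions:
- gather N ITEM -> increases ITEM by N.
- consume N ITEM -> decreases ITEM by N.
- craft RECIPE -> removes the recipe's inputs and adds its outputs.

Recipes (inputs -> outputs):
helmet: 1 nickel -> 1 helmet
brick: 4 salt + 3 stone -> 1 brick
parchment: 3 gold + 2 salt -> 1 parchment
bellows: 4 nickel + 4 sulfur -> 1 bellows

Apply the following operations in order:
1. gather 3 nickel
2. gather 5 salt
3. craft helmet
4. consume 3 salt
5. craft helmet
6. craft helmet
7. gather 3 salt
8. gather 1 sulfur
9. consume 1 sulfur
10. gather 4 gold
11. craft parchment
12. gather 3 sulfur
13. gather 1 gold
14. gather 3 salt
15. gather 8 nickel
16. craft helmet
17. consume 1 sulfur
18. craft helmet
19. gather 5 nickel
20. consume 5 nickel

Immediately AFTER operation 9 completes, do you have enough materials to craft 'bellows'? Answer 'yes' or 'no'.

After 1 (gather 3 nickel): nickel=3
After 2 (gather 5 salt): nickel=3 salt=5
After 3 (craft helmet): helmet=1 nickel=2 salt=5
After 4 (consume 3 salt): helmet=1 nickel=2 salt=2
After 5 (craft helmet): helmet=2 nickel=1 salt=2
After 6 (craft helmet): helmet=3 salt=2
After 7 (gather 3 salt): helmet=3 salt=5
After 8 (gather 1 sulfur): helmet=3 salt=5 sulfur=1
After 9 (consume 1 sulfur): helmet=3 salt=5

Answer: no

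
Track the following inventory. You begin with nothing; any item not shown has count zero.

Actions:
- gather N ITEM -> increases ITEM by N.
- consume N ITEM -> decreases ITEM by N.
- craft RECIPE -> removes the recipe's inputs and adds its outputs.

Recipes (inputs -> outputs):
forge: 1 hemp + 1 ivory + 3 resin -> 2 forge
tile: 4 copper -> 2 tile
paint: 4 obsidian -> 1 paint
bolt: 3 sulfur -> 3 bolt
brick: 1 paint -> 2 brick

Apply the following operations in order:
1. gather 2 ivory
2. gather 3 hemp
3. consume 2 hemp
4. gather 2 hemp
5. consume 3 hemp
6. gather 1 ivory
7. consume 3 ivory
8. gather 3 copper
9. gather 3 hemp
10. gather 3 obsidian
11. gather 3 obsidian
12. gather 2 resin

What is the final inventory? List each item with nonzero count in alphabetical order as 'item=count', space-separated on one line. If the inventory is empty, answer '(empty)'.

Answer: copper=3 hemp=3 obsidian=6 resin=2

Derivation:
After 1 (gather 2 ivory): ivory=2
After 2 (gather 3 hemp): hemp=3 ivory=2
After 3 (consume 2 hemp): hemp=1 ivory=2
After 4 (gather 2 hemp): hemp=3 ivory=2
After 5 (consume 3 hemp): ivory=2
After 6 (gather 1 ivory): ivory=3
After 7 (consume 3 ivory): (empty)
After 8 (gather 3 copper): copper=3
After 9 (gather 3 hemp): copper=3 hemp=3
After 10 (gather 3 obsidian): copper=3 hemp=3 obsidian=3
After 11 (gather 3 obsidian): copper=3 hemp=3 obsidian=6
After 12 (gather 2 resin): copper=3 hemp=3 obsidian=6 resin=2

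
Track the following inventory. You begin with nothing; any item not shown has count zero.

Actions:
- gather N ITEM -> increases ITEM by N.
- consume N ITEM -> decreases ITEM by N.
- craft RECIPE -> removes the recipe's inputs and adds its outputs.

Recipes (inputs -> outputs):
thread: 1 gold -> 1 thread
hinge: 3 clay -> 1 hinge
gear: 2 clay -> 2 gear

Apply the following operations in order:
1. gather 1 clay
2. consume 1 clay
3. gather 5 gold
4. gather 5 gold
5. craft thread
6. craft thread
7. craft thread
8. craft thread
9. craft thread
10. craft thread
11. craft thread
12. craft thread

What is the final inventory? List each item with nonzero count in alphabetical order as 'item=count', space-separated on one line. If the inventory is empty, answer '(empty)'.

Answer: gold=2 thread=8

Derivation:
After 1 (gather 1 clay): clay=1
After 2 (consume 1 clay): (empty)
After 3 (gather 5 gold): gold=5
After 4 (gather 5 gold): gold=10
After 5 (craft thread): gold=9 thread=1
After 6 (craft thread): gold=8 thread=2
After 7 (craft thread): gold=7 thread=3
After 8 (craft thread): gold=6 thread=4
After 9 (craft thread): gold=5 thread=5
After 10 (craft thread): gold=4 thread=6
After 11 (craft thread): gold=3 thread=7
After 12 (craft thread): gold=2 thread=8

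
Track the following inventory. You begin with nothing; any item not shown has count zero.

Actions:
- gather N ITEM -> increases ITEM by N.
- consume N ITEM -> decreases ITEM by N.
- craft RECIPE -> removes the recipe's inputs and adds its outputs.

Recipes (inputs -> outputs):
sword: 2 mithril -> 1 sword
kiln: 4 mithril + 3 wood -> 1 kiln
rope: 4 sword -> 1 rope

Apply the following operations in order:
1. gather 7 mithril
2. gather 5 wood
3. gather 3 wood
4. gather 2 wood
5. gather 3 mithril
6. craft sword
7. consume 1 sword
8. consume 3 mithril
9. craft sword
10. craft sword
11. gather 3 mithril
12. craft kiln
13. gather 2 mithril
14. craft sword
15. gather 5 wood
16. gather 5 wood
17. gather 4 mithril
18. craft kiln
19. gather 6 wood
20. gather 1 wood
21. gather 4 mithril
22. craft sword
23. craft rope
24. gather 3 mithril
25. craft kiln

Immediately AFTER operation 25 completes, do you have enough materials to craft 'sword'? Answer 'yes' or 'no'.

After 1 (gather 7 mithril): mithril=7
After 2 (gather 5 wood): mithril=7 wood=5
After 3 (gather 3 wood): mithril=7 wood=8
After 4 (gather 2 wood): mithril=7 wood=10
After 5 (gather 3 mithril): mithril=10 wood=10
After 6 (craft sword): mithril=8 sword=1 wood=10
After 7 (consume 1 sword): mithril=8 wood=10
After 8 (consume 3 mithril): mithril=5 wood=10
After 9 (craft sword): mithril=3 sword=1 wood=10
After 10 (craft sword): mithril=1 sword=2 wood=10
After 11 (gather 3 mithril): mithril=4 sword=2 wood=10
After 12 (craft kiln): kiln=1 sword=2 wood=7
After 13 (gather 2 mithril): kiln=1 mithril=2 sword=2 wood=7
After 14 (craft sword): kiln=1 sword=3 wood=7
After 15 (gather 5 wood): kiln=1 sword=3 wood=12
After 16 (gather 5 wood): kiln=1 sword=3 wood=17
After 17 (gather 4 mithril): kiln=1 mithril=4 sword=3 wood=17
After 18 (craft kiln): kiln=2 sword=3 wood=14
After 19 (gather 6 wood): kiln=2 sword=3 wood=20
After 20 (gather 1 wood): kiln=2 sword=3 wood=21
After 21 (gather 4 mithril): kiln=2 mithril=4 sword=3 wood=21
After 22 (craft sword): kiln=2 mithril=2 sword=4 wood=21
After 23 (craft rope): kiln=2 mithril=2 rope=1 wood=21
After 24 (gather 3 mithril): kiln=2 mithril=5 rope=1 wood=21
After 25 (craft kiln): kiln=3 mithril=1 rope=1 wood=18

Answer: no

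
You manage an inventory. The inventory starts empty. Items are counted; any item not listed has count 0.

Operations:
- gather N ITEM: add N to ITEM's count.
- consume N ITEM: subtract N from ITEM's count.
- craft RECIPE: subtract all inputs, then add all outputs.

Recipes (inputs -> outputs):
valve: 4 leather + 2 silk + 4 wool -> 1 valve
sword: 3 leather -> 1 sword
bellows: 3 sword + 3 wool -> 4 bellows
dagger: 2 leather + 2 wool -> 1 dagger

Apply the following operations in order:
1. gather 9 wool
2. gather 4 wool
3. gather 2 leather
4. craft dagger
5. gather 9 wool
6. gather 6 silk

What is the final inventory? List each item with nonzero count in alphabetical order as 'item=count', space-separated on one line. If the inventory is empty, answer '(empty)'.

Answer: dagger=1 silk=6 wool=20

Derivation:
After 1 (gather 9 wool): wool=9
After 2 (gather 4 wool): wool=13
After 3 (gather 2 leather): leather=2 wool=13
After 4 (craft dagger): dagger=1 wool=11
After 5 (gather 9 wool): dagger=1 wool=20
After 6 (gather 6 silk): dagger=1 silk=6 wool=20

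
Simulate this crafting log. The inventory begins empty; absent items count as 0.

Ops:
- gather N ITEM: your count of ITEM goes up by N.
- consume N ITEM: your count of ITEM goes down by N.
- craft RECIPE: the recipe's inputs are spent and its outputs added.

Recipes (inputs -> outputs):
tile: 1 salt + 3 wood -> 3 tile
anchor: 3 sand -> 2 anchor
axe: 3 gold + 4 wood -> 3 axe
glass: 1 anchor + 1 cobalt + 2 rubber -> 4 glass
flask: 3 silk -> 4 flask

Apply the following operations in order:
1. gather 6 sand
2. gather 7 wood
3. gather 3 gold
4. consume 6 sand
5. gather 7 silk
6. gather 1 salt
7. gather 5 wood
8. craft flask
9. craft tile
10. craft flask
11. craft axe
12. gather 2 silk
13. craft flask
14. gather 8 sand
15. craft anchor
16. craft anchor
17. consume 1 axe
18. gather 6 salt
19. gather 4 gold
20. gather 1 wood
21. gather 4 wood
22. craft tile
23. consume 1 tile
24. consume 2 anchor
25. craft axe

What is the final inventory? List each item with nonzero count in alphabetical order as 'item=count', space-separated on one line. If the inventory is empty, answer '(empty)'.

Answer: anchor=2 axe=5 flask=12 gold=1 salt=5 sand=2 tile=5 wood=3

Derivation:
After 1 (gather 6 sand): sand=6
After 2 (gather 7 wood): sand=6 wood=7
After 3 (gather 3 gold): gold=3 sand=6 wood=7
After 4 (consume 6 sand): gold=3 wood=7
After 5 (gather 7 silk): gold=3 silk=7 wood=7
After 6 (gather 1 salt): gold=3 salt=1 silk=7 wood=7
After 7 (gather 5 wood): gold=3 salt=1 silk=7 wood=12
After 8 (craft flask): flask=4 gold=3 salt=1 silk=4 wood=12
After 9 (craft tile): flask=4 gold=3 silk=4 tile=3 wood=9
After 10 (craft flask): flask=8 gold=3 silk=1 tile=3 wood=9
After 11 (craft axe): axe=3 flask=8 silk=1 tile=3 wood=5
After 12 (gather 2 silk): axe=3 flask=8 silk=3 tile=3 wood=5
After 13 (craft flask): axe=3 flask=12 tile=3 wood=5
After 14 (gather 8 sand): axe=3 flask=12 sand=8 tile=3 wood=5
After 15 (craft anchor): anchor=2 axe=3 flask=12 sand=5 tile=3 wood=5
After 16 (craft anchor): anchor=4 axe=3 flask=12 sand=2 tile=3 wood=5
After 17 (consume 1 axe): anchor=4 axe=2 flask=12 sand=2 tile=3 wood=5
After 18 (gather 6 salt): anchor=4 axe=2 flask=12 salt=6 sand=2 tile=3 wood=5
After 19 (gather 4 gold): anchor=4 axe=2 flask=12 gold=4 salt=6 sand=2 tile=3 wood=5
After 20 (gather 1 wood): anchor=4 axe=2 flask=12 gold=4 salt=6 sand=2 tile=3 wood=6
After 21 (gather 4 wood): anchor=4 axe=2 flask=12 gold=4 salt=6 sand=2 tile=3 wood=10
After 22 (craft tile): anchor=4 axe=2 flask=12 gold=4 salt=5 sand=2 tile=6 wood=7
After 23 (consume 1 tile): anchor=4 axe=2 flask=12 gold=4 salt=5 sand=2 tile=5 wood=7
After 24 (consume 2 anchor): anchor=2 axe=2 flask=12 gold=4 salt=5 sand=2 tile=5 wood=7
After 25 (craft axe): anchor=2 axe=5 flask=12 gold=1 salt=5 sand=2 tile=5 wood=3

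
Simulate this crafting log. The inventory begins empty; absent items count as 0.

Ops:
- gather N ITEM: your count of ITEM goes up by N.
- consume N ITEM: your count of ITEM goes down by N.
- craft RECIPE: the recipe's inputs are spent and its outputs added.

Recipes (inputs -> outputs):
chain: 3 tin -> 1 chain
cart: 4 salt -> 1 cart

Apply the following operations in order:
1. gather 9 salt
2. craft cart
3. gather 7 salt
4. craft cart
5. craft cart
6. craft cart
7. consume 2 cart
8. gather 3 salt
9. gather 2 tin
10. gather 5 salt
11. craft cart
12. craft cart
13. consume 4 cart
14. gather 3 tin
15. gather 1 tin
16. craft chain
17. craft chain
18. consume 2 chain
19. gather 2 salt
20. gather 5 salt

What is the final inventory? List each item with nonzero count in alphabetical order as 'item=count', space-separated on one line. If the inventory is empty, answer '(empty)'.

After 1 (gather 9 salt): salt=9
After 2 (craft cart): cart=1 salt=5
After 3 (gather 7 salt): cart=1 salt=12
After 4 (craft cart): cart=2 salt=8
After 5 (craft cart): cart=3 salt=4
After 6 (craft cart): cart=4
After 7 (consume 2 cart): cart=2
After 8 (gather 3 salt): cart=2 salt=3
After 9 (gather 2 tin): cart=2 salt=3 tin=2
After 10 (gather 5 salt): cart=2 salt=8 tin=2
After 11 (craft cart): cart=3 salt=4 tin=2
After 12 (craft cart): cart=4 tin=2
After 13 (consume 4 cart): tin=2
After 14 (gather 3 tin): tin=5
After 15 (gather 1 tin): tin=6
After 16 (craft chain): chain=1 tin=3
After 17 (craft chain): chain=2
After 18 (consume 2 chain): (empty)
After 19 (gather 2 salt): salt=2
After 20 (gather 5 salt): salt=7

Answer: salt=7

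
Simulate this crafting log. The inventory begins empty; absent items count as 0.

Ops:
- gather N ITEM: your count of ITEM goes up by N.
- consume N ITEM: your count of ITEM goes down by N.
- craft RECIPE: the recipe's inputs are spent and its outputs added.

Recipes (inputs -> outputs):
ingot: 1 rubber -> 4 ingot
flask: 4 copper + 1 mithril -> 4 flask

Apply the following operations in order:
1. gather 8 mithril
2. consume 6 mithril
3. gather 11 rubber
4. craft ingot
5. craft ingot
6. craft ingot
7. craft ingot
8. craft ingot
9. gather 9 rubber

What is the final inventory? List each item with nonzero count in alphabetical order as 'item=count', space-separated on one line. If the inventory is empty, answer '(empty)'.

Answer: ingot=20 mithril=2 rubber=15

Derivation:
After 1 (gather 8 mithril): mithril=8
After 2 (consume 6 mithril): mithril=2
After 3 (gather 11 rubber): mithril=2 rubber=11
After 4 (craft ingot): ingot=4 mithril=2 rubber=10
After 5 (craft ingot): ingot=8 mithril=2 rubber=9
After 6 (craft ingot): ingot=12 mithril=2 rubber=8
After 7 (craft ingot): ingot=16 mithril=2 rubber=7
After 8 (craft ingot): ingot=20 mithril=2 rubber=6
After 9 (gather 9 rubber): ingot=20 mithril=2 rubber=15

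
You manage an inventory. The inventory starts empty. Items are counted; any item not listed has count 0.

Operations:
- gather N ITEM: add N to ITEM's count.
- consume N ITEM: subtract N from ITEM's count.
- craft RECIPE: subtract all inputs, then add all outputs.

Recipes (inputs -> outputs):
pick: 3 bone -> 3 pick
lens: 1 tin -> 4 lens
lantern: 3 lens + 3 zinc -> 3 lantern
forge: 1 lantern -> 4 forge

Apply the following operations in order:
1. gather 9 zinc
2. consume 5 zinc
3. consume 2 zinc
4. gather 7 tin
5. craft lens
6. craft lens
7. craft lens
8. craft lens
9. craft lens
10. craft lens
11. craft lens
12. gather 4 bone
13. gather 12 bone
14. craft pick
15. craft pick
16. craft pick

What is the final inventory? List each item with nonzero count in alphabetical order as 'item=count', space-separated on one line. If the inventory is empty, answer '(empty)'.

Answer: bone=7 lens=28 pick=9 zinc=2

Derivation:
After 1 (gather 9 zinc): zinc=9
After 2 (consume 5 zinc): zinc=4
After 3 (consume 2 zinc): zinc=2
After 4 (gather 7 tin): tin=7 zinc=2
After 5 (craft lens): lens=4 tin=6 zinc=2
After 6 (craft lens): lens=8 tin=5 zinc=2
After 7 (craft lens): lens=12 tin=4 zinc=2
After 8 (craft lens): lens=16 tin=3 zinc=2
After 9 (craft lens): lens=20 tin=2 zinc=2
After 10 (craft lens): lens=24 tin=1 zinc=2
After 11 (craft lens): lens=28 zinc=2
After 12 (gather 4 bone): bone=4 lens=28 zinc=2
After 13 (gather 12 bone): bone=16 lens=28 zinc=2
After 14 (craft pick): bone=13 lens=28 pick=3 zinc=2
After 15 (craft pick): bone=10 lens=28 pick=6 zinc=2
After 16 (craft pick): bone=7 lens=28 pick=9 zinc=2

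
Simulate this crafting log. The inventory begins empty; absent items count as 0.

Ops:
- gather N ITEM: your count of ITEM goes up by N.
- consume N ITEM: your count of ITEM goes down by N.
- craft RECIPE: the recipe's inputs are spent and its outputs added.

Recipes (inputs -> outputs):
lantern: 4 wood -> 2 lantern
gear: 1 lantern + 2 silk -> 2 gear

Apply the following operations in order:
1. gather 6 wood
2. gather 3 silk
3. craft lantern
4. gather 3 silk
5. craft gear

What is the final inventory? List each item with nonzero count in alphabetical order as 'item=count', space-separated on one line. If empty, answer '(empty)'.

Answer: gear=2 lantern=1 silk=4 wood=2

Derivation:
After 1 (gather 6 wood): wood=6
After 2 (gather 3 silk): silk=3 wood=6
After 3 (craft lantern): lantern=2 silk=3 wood=2
After 4 (gather 3 silk): lantern=2 silk=6 wood=2
After 5 (craft gear): gear=2 lantern=1 silk=4 wood=2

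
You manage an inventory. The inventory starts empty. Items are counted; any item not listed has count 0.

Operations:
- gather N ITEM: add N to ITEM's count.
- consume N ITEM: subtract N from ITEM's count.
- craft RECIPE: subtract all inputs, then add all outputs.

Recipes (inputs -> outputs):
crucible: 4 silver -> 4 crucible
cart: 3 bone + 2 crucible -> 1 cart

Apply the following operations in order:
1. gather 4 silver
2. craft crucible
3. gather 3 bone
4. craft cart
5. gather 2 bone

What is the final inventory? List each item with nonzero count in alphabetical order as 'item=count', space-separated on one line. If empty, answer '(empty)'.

Answer: bone=2 cart=1 crucible=2

Derivation:
After 1 (gather 4 silver): silver=4
After 2 (craft crucible): crucible=4
After 3 (gather 3 bone): bone=3 crucible=4
After 4 (craft cart): cart=1 crucible=2
After 5 (gather 2 bone): bone=2 cart=1 crucible=2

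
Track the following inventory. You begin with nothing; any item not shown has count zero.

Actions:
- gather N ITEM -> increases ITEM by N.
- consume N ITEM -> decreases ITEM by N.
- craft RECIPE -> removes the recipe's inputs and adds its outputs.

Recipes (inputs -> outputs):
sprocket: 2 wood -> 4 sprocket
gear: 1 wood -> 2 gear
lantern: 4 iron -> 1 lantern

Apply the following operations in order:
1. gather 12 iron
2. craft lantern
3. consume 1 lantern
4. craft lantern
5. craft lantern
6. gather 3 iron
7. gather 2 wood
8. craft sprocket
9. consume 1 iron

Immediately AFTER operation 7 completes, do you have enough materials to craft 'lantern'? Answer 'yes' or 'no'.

After 1 (gather 12 iron): iron=12
After 2 (craft lantern): iron=8 lantern=1
After 3 (consume 1 lantern): iron=8
After 4 (craft lantern): iron=4 lantern=1
After 5 (craft lantern): lantern=2
After 6 (gather 3 iron): iron=3 lantern=2
After 7 (gather 2 wood): iron=3 lantern=2 wood=2

Answer: no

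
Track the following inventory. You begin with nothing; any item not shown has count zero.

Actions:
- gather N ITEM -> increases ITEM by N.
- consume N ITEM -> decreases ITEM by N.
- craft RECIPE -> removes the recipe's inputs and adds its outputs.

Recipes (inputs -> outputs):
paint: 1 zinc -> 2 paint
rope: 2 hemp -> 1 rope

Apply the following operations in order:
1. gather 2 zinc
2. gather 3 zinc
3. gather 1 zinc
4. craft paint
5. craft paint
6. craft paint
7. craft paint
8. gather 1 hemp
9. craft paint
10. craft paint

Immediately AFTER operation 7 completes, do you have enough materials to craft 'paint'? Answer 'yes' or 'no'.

After 1 (gather 2 zinc): zinc=2
After 2 (gather 3 zinc): zinc=5
After 3 (gather 1 zinc): zinc=6
After 4 (craft paint): paint=2 zinc=5
After 5 (craft paint): paint=4 zinc=4
After 6 (craft paint): paint=6 zinc=3
After 7 (craft paint): paint=8 zinc=2

Answer: yes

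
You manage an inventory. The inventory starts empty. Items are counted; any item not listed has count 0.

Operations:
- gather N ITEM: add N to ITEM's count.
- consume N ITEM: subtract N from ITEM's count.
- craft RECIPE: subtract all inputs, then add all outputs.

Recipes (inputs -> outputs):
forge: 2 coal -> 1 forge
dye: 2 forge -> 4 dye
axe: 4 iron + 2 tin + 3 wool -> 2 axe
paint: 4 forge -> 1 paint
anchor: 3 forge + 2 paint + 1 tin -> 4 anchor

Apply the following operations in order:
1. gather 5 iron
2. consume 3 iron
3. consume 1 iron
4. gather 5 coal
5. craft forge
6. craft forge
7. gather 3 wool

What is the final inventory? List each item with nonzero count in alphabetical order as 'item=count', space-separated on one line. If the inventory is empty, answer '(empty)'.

After 1 (gather 5 iron): iron=5
After 2 (consume 3 iron): iron=2
After 3 (consume 1 iron): iron=1
After 4 (gather 5 coal): coal=5 iron=1
After 5 (craft forge): coal=3 forge=1 iron=1
After 6 (craft forge): coal=1 forge=2 iron=1
After 7 (gather 3 wool): coal=1 forge=2 iron=1 wool=3

Answer: coal=1 forge=2 iron=1 wool=3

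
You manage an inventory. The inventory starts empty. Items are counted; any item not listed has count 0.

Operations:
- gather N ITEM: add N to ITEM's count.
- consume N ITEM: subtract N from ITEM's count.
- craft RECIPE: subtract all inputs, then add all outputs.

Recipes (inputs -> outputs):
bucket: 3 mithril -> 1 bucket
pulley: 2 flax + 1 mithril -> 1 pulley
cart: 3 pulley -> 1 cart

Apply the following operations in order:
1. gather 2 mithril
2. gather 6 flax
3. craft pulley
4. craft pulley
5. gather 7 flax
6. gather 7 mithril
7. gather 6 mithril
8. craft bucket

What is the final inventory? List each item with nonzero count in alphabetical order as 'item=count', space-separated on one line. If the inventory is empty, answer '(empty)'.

Answer: bucket=1 flax=9 mithril=10 pulley=2

Derivation:
After 1 (gather 2 mithril): mithril=2
After 2 (gather 6 flax): flax=6 mithril=2
After 3 (craft pulley): flax=4 mithril=1 pulley=1
After 4 (craft pulley): flax=2 pulley=2
After 5 (gather 7 flax): flax=9 pulley=2
After 6 (gather 7 mithril): flax=9 mithril=7 pulley=2
After 7 (gather 6 mithril): flax=9 mithril=13 pulley=2
After 8 (craft bucket): bucket=1 flax=9 mithril=10 pulley=2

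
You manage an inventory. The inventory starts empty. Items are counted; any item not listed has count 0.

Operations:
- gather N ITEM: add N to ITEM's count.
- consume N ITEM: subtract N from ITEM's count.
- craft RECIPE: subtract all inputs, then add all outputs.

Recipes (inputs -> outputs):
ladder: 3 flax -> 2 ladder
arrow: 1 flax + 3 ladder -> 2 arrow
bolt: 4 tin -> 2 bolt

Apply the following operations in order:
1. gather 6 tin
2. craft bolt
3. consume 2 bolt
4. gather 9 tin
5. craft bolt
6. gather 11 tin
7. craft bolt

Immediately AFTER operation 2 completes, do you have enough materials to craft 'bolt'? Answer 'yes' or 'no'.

After 1 (gather 6 tin): tin=6
After 2 (craft bolt): bolt=2 tin=2

Answer: no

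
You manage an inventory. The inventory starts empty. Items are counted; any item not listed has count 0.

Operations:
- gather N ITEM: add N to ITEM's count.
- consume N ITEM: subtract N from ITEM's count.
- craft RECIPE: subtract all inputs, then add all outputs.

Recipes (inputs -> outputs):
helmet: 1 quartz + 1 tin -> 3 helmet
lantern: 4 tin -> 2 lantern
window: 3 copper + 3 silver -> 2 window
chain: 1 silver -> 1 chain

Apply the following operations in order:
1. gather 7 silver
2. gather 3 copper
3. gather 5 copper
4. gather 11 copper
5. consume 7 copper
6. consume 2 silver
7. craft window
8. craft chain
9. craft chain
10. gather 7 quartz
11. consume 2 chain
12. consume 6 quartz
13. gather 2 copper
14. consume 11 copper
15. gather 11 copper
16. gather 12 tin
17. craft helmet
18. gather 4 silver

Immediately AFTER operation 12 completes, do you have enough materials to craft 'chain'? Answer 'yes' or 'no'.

After 1 (gather 7 silver): silver=7
After 2 (gather 3 copper): copper=3 silver=7
After 3 (gather 5 copper): copper=8 silver=7
After 4 (gather 11 copper): copper=19 silver=7
After 5 (consume 7 copper): copper=12 silver=7
After 6 (consume 2 silver): copper=12 silver=5
After 7 (craft window): copper=9 silver=2 window=2
After 8 (craft chain): chain=1 copper=9 silver=1 window=2
After 9 (craft chain): chain=2 copper=9 window=2
After 10 (gather 7 quartz): chain=2 copper=9 quartz=7 window=2
After 11 (consume 2 chain): copper=9 quartz=7 window=2
After 12 (consume 6 quartz): copper=9 quartz=1 window=2

Answer: no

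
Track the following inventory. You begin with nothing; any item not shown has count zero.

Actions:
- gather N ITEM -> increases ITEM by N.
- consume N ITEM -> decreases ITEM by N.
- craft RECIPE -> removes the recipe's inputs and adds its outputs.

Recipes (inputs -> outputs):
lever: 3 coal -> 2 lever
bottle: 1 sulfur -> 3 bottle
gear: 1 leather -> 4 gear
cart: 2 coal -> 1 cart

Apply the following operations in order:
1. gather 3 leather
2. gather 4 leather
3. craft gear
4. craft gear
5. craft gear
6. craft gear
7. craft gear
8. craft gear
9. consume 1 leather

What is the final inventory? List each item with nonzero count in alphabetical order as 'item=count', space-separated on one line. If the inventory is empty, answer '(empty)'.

After 1 (gather 3 leather): leather=3
After 2 (gather 4 leather): leather=7
After 3 (craft gear): gear=4 leather=6
After 4 (craft gear): gear=8 leather=5
After 5 (craft gear): gear=12 leather=4
After 6 (craft gear): gear=16 leather=3
After 7 (craft gear): gear=20 leather=2
After 8 (craft gear): gear=24 leather=1
After 9 (consume 1 leather): gear=24

Answer: gear=24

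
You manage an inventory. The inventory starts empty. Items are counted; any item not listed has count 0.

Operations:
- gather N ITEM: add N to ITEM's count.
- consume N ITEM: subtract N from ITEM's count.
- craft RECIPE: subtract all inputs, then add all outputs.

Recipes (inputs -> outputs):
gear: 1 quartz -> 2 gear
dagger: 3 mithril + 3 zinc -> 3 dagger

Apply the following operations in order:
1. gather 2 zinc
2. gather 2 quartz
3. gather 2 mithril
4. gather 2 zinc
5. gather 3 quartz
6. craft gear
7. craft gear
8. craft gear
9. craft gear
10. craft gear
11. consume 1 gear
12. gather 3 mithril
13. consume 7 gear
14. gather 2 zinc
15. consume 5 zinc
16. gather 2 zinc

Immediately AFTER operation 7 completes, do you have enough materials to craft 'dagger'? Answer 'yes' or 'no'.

After 1 (gather 2 zinc): zinc=2
After 2 (gather 2 quartz): quartz=2 zinc=2
After 3 (gather 2 mithril): mithril=2 quartz=2 zinc=2
After 4 (gather 2 zinc): mithril=2 quartz=2 zinc=4
After 5 (gather 3 quartz): mithril=2 quartz=5 zinc=4
After 6 (craft gear): gear=2 mithril=2 quartz=4 zinc=4
After 7 (craft gear): gear=4 mithril=2 quartz=3 zinc=4

Answer: no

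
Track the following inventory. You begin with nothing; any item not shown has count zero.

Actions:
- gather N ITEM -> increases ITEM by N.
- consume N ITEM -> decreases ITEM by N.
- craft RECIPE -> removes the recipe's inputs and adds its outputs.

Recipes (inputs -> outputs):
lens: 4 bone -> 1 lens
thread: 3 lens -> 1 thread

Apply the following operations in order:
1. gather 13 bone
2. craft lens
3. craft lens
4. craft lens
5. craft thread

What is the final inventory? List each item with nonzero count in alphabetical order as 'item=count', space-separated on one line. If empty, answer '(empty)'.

Answer: bone=1 thread=1

Derivation:
After 1 (gather 13 bone): bone=13
After 2 (craft lens): bone=9 lens=1
After 3 (craft lens): bone=5 lens=2
After 4 (craft lens): bone=1 lens=3
After 5 (craft thread): bone=1 thread=1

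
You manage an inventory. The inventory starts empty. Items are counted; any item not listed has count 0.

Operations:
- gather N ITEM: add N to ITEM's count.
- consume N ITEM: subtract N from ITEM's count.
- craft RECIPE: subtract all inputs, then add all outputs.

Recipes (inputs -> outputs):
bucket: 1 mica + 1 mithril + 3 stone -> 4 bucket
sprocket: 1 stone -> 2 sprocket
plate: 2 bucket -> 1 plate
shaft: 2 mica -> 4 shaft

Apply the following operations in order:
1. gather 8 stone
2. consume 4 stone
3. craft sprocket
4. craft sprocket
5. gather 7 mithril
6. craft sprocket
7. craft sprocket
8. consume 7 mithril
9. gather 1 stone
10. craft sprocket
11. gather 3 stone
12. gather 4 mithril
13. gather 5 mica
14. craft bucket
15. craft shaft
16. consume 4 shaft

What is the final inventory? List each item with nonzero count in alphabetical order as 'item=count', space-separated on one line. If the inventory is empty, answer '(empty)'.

Answer: bucket=4 mica=2 mithril=3 sprocket=10

Derivation:
After 1 (gather 8 stone): stone=8
After 2 (consume 4 stone): stone=4
After 3 (craft sprocket): sprocket=2 stone=3
After 4 (craft sprocket): sprocket=4 stone=2
After 5 (gather 7 mithril): mithril=7 sprocket=4 stone=2
After 6 (craft sprocket): mithril=7 sprocket=6 stone=1
After 7 (craft sprocket): mithril=7 sprocket=8
After 8 (consume 7 mithril): sprocket=8
After 9 (gather 1 stone): sprocket=8 stone=1
After 10 (craft sprocket): sprocket=10
After 11 (gather 3 stone): sprocket=10 stone=3
After 12 (gather 4 mithril): mithril=4 sprocket=10 stone=3
After 13 (gather 5 mica): mica=5 mithril=4 sprocket=10 stone=3
After 14 (craft bucket): bucket=4 mica=4 mithril=3 sprocket=10
After 15 (craft shaft): bucket=4 mica=2 mithril=3 shaft=4 sprocket=10
After 16 (consume 4 shaft): bucket=4 mica=2 mithril=3 sprocket=10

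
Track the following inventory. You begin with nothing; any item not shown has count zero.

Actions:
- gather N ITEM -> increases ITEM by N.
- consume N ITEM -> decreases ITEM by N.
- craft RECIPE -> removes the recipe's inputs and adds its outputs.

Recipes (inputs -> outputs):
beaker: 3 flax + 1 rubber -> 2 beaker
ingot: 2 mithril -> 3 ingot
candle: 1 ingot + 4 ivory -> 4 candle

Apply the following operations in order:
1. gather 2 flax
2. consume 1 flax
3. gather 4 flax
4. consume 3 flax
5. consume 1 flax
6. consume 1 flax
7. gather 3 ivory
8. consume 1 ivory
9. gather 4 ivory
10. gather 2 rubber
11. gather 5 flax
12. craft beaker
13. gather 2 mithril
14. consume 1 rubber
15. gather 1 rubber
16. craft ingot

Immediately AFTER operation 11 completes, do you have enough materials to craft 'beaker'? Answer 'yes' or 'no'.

After 1 (gather 2 flax): flax=2
After 2 (consume 1 flax): flax=1
After 3 (gather 4 flax): flax=5
After 4 (consume 3 flax): flax=2
After 5 (consume 1 flax): flax=1
After 6 (consume 1 flax): (empty)
After 7 (gather 3 ivory): ivory=3
After 8 (consume 1 ivory): ivory=2
After 9 (gather 4 ivory): ivory=6
After 10 (gather 2 rubber): ivory=6 rubber=2
After 11 (gather 5 flax): flax=5 ivory=6 rubber=2

Answer: yes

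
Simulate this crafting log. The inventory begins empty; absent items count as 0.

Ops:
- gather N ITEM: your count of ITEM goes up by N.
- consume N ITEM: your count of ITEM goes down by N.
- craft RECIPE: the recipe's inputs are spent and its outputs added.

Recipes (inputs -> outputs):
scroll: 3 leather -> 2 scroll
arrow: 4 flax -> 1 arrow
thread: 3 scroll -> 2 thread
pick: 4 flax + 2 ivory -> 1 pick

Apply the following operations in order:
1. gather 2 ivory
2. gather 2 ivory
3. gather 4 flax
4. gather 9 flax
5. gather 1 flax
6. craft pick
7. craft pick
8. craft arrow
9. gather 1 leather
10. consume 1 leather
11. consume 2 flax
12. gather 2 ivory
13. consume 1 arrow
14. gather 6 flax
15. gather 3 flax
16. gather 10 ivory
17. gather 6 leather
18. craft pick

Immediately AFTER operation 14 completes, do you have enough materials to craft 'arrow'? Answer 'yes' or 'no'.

Answer: yes

Derivation:
After 1 (gather 2 ivory): ivory=2
After 2 (gather 2 ivory): ivory=4
After 3 (gather 4 flax): flax=4 ivory=4
After 4 (gather 9 flax): flax=13 ivory=4
After 5 (gather 1 flax): flax=14 ivory=4
After 6 (craft pick): flax=10 ivory=2 pick=1
After 7 (craft pick): flax=6 pick=2
After 8 (craft arrow): arrow=1 flax=2 pick=2
After 9 (gather 1 leather): arrow=1 flax=2 leather=1 pick=2
After 10 (consume 1 leather): arrow=1 flax=2 pick=2
After 11 (consume 2 flax): arrow=1 pick=2
After 12 (gather 2 ivory): arrow=1 ivory=2 pick=2
After 13 (consume 1 arrow): ivory=2 pick=2
After 14 (gather 6 flax): flax=6 ivory=2 pick=2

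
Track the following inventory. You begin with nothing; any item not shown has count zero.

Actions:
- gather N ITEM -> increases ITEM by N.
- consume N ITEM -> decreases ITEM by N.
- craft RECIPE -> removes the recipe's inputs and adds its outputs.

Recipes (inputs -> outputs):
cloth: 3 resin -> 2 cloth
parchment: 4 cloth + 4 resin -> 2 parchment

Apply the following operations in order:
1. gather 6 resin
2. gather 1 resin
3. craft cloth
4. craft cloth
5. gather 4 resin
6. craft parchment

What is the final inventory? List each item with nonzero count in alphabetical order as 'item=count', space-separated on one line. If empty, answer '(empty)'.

After 1 (gather 6 resin): resin=6
After 2 (gather 1 resin): resin=7
After 3 (craft cloth): cloth=2 resin=4
After 4 (craft cloth): cloth=4 resin=1
After 5 (gather 4 resin): cloth=4 resin=5
After 6 (craft parchment): parchment=2 resin=1

Answer: parchment=2 resin=1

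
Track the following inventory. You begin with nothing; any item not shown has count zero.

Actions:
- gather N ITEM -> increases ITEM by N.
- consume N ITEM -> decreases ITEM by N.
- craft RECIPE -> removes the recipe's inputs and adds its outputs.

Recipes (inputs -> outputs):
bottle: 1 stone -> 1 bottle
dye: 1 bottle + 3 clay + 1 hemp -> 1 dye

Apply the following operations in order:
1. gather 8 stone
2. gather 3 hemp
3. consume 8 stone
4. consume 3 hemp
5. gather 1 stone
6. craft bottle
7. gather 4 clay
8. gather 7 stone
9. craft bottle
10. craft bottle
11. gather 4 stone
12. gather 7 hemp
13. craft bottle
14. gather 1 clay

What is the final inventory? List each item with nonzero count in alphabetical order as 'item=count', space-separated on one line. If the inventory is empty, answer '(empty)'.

After 1 (gather 8 stone): stone=8
After 2 (gather 3 hemp): hemp=3 stone=8
After 3 (consume 8 stone): hemp=3
After 4 (consume 3 hemp): (empty)
After 5 (gather 1 stone): stone=1
After 6 (craft bottle): bottle=1
After 7 (gather 4 clay): bottle=1 clay=4
After 8 (gather 7 stone): bottle=1 clay=4 stone=7
After 9 (craft bottle): bottle=2 clay=4 stone=6
After 10 (craft bottle): bottle=3 clay=4 stone=5
After 11 (gather 4 stone): bottle=3 clay=4 stone=9
After 12 (gather 7 hemp): bottle=3 clay=4 hemp=7 stone=9
After 13 (craft bottle): bottle=4 clay=4 hemp=7 stone=8
After 14 (gather 1 clay): bottle=4 clay=5 hemp=7 stone=8

Answer: bottle=4 clay=5 hemp=7 stone=8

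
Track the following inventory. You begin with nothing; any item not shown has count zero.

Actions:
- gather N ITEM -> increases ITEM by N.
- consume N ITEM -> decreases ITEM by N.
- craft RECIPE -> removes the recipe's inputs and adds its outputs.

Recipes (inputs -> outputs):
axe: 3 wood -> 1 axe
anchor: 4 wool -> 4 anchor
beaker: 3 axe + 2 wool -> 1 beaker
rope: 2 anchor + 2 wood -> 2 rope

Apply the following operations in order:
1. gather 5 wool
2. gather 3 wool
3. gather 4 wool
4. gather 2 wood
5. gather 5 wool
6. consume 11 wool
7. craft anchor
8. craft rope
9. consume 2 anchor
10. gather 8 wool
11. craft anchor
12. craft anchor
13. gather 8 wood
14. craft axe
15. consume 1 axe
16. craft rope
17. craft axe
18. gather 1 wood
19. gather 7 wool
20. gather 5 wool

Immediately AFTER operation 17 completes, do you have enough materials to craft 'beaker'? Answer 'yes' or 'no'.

Answer: no

Derivation:
After 1 (gather 5 wool): wool=5
After 2 (gather 3 wool): wool=8
After 3 (gather 4 wool): wool=12
After 4 (gather 2 wood): wood=2 wool=12
After 5 (gather 5 wool): wood=2 wool=17
After 6 (consume 11 wool): wood=2 wool=6
After 7 (craft anchor): anchor=4 wood=2 wool=2
After 8 (craft rope): anchor=2 rope=2 wool=2
After 9 (consume 2 anchor): rope=2 wool=2
After 10 (gather 8 wool): rope=2 wool=10
After 11 (craft anchor): anchor=4 rope=2 wool=6
After 12 (craft anchor): anchor=8 rope=2 wool=2
After 13 (gather 8 wood): anchor=8 rope=2 wood=8 wool=2
After 14 (craft axe): anchor=8 axe=1 rope=2 wood=5 wool=2
After 15 (consume 1 axe): anchor=8 rope=2 wood=5 wool=2
After 16 (craft rope): anchor=6 rope=4 wood=3 wool=2
After 17 (craft axe): anchor=6 axe=1 rope=4 wool=2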